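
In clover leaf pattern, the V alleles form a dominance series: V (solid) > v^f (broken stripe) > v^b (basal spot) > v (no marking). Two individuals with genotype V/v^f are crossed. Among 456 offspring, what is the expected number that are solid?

Cross: V/v^f × V/v^f
Allele dominance: V > v^f > v^b > v
Offspring genotypes: 1 V/V, 2 V/v^f, 1 v^f/v^f
Phenotype counts: 3 solid, 1 broken stripe
solid: 3 out of 4 → fraction 3/4
Expected count = 3/4 × 456 = 342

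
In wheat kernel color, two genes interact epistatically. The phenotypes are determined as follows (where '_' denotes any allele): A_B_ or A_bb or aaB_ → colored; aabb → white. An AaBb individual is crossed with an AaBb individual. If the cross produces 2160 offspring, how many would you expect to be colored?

Cross: AaBb × AaBb — consider each gene separately:
A gene: Aa × Aa → 1 AA, 2 Aa, 1 aa → 3 A_ : 1 aa (out of 4)
B gene: Bb × Bb → 1 BB, 2 Bb, 1 bb → 3 B_ : 1 bb (out of 4)
Genotype classes (out of 4 × 4 = 16): A_B_ = 3×3 = 9; A_bb = 3×1 = 3; aaB_ = 1×3 = 3; aabb = 1×1 = 1
Apply the phenotype rules: A_B_ (9) + A_bb (3) + aaB_ (3) → colored; aabb (1) → white
Phenotype counts (out of 16): 15 colored, 1 white
colored: 15 out of 16 → fraction 15/16
Expected count = 15/16 × 2160 = 2025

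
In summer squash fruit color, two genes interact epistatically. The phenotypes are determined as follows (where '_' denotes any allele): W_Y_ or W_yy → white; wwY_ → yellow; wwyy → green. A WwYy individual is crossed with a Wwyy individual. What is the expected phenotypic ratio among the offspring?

Cross: WwYy × Wwyy — consider each gene separately:
W gene: Ww × Ww → 1 WW, 2 Ww, 1 ww → 3 W_ : 1 ww (out of 4)
Y gene: Yy × yy → 2 Yy, 2 yy → 2 Y_ : 2 yy (out of 4)
Genotype classes (out of 4 × 4 = 16): W_Y_ = 3×2 = 6; W_yy = 3×2 = 6; wwY_ = 1×2 = 2; wwyy = 1×2 = 2
Apply the phenotype rules: W_Y_ (6) + W_yy (6) → white; wwY_ (2) → yellow; wwyy (2) → green
Phenotype counts (out of 16): 12 white, 2 yellow, 2 green
Ratio: 6 white : 1 yellow : 1 green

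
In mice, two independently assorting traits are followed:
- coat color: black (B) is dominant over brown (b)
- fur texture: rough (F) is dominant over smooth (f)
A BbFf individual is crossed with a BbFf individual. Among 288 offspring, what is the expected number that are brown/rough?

Dihybrid cross BbFf × BbFf — consider each gene separately:
coat color: Bb × Bb → 1 BB, 2 Bb, 1 bb → 3 B_ : 1 bb (out of 4)
fur texture: Ff × Ff → 1 FF, 2 Ff, 1 ff → 3 F_ : 1 ff (out of 4)
Combine (counts out of 4 × 4 = 16): black/rough (B_F_) = 3×3 = 9; black/smooth (B_ff) = 3×1 = 3; brown/rough (bbF_) = 1×3 = 3; brown/smooth (bbff) = 1×1 = 1
Phenotype counts (out of 16): 9 black/rough, 3 black/smooth, 3 brown/rough, 1 brown/smooth
brown/rough: 3 out of 16 → fraction 3/16
Expected count = 3/16 × 288 = 54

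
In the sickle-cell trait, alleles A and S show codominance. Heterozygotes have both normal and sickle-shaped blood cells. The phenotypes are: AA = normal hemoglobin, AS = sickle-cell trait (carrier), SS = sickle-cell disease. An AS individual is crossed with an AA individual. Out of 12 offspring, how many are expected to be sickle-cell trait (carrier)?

Punnett square for AS × AA:
Offspring genotypes: 2 AA, 2 AS
Phenotype counts: 2 normal hemoglobin, 2 sickle-cell trait (carrier)
sickle-cell trait (carrier): 2 out of 4 → fraction 1/2
Expected count = 1/2 × 12 = 6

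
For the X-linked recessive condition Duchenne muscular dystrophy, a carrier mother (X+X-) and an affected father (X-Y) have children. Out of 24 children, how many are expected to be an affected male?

Cross: X+X- × X-Y
Offspring: 1 X+X-, 1 X+Y, 1 X-X-, 1 X-Y
Probability of an affected male: 1/4
Expected count = 1/4 × 24 = 6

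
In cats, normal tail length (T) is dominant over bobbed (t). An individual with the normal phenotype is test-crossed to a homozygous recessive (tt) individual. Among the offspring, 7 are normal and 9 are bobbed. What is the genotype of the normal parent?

Test cross: ? × tt
Offspring: 7 normal, 9 bobbed — approximately 1:1.
A 1:1 ratio in a test cross indicates the unknown parent is heterozygous (Tt).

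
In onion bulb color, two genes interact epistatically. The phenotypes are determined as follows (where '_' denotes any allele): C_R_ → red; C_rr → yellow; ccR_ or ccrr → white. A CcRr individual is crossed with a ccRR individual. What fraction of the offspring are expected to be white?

Cross: CcRr × ccRR — consider each gene separately:
C gene: Cc × cc → 2 Cc, 2 cc → 2 C_ : 2 cc (out of 4)
R gene: Rr × RR → 2 RR, 2 Rr → 4 R_ (out of 4)
Genotype classes (out of 4 × 4 = 16): C_R_ = 2×4 = 8; ccR_ = 2×4 = 8
Apply the phenotype rules: C_R_ (8) → red; ccR_ (8) → white
Phenotype counts (out of 16): 8 red, 8 white
white: 8 out of 16
Probability: 8/16 = 1/2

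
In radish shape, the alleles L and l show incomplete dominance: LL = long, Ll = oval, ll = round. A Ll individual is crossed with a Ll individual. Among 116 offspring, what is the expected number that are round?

Punnett square for Ll × Ll:
Offspring genotypes: 1 LL, 2 Ll, 1 ll
Phenotype counts: 1 long, 2 oval, 1 round
round: 1 out of 4 → fraction 1/4
Expected count = 1/4 × 116 = 29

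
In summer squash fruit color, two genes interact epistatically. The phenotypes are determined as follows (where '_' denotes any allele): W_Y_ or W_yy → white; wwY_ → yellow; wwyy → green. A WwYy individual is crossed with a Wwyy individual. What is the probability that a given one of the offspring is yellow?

Cross: WwYy × Wwyy — consider each gene separately:
W gene: Ww × Ww → 1 WW, 2 Ww, 1 ww → 3 W_ : 1 ww (out of 4)
Y gene: Yy × yy → 2 Yy, 2 yy → 2 Y_ : 2 yy (out of 4)
Genotype classes (out of 4 × 4 = 16): W_Y_ = 3×2 = 6; W_yy = 3×2 = 6; wwY_ = 1×2 = 2; wwyy = 1×2 = 2
Apply the phenotype rules: W_Y_ (6) + W_yy (6) → white; wwY_ (2) → yellow; wwyy (2) → green
Phenotype counts (out of 16): 12 white, 2 yellow, 2 green
yellow: 2 out of 16
Probability: 2/16 = 1/8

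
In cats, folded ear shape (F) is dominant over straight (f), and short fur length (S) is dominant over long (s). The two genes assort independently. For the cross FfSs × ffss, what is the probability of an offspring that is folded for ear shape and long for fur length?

Dihybrid cross FfSs × ffss — consider each gene separately:
ear shape: Ff × ff → 2 Ff, 2 ff → 2 F_ : 2 ff (out of 4)
fur length: Ss × ss → 2 Ss, 2 ss → 2 S_ : 2 ss (out of 4)
Looking for: folded (F_) and long (ss)
P(folded) = 2/4, P(long) = 2/4
P(both) = 2/4 × 2/4 = 4/16 = 1/4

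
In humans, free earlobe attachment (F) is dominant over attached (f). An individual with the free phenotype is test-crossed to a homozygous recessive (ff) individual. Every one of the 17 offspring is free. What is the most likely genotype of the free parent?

Test cross: ? × ff
All offspring are free.
If the unknown parent were heterozygous (Ff), about half of 17 offspring would be attached; none are. The unknown parent is most likely homozygous dominant (FF).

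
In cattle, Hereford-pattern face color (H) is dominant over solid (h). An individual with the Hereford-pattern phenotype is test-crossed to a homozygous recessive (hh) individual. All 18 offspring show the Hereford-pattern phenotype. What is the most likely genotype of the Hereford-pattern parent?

Test cross: ? × hh
All offspring are Hereford-pattern.
If the unknown parent were heterozygous (Hh), about half of 18 offspring would be solid; none are. The unknown parent is most likely homozygous dominant (HH).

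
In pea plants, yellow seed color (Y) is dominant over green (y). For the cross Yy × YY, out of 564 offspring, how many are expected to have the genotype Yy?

Punnett square for Yy × YY:
Offspring genotypes: 2 YY, 2 Yy
Total offspring: 4
Count with target: 2
Probability: 2/4 = 1/2
Expected count = 1/2 × 564 = 282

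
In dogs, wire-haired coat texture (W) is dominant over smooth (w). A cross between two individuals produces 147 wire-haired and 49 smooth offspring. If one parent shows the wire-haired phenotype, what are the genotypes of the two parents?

Observed offspring: 147 wire-haired, 49 smooth
The observed ratio simplifies to 3:1. Smooth (ww) offspring appear, so each parent must contribute one w allele. The parent stated to show wire-haired carries W, so it is Ww. The other parent is then either Ww or ww: Ww × ww would give a 1:1 split, whereas Ww × Ww gives 3:1 — matching the data. So both parents are heterozygous (Ww × Ww).
Parent genotypes: Ww × Ww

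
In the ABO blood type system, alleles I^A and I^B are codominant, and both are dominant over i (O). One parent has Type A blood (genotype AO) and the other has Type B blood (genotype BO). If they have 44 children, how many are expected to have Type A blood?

Cross: AO × BO
Possible offspring genotypes: 1 AB, 1 AO, 1 BO, 1 OO
Blood type counts: 1 Type AB, 1 Type A, 1 Type B, 1 Type O
Probability of Type A: 1/4
Expected count = 1/4 × 44 = 11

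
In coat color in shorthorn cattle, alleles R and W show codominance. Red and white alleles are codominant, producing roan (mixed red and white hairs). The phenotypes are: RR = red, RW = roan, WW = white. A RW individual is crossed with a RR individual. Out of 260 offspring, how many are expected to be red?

Punnett square for RW × RR:
Offspring genotypes: 2 RR, 2 RW
Phenotype counts: 2 red, 2 roan
red: 2 out of 4 → fraction 1/2
Expected count = 1/2 × 260 = 130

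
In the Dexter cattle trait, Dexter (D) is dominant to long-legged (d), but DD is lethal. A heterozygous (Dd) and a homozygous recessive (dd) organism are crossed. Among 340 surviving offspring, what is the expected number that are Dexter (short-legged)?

Cross: Dd × dd
Punnett square offspring (before lethality): 2 Dd, 2 dd
No DD offspring are produced in this cross.
Dexter (short-legged): 2 out of 4 → fraction 1/2
Expected count = 1/2 × 340 = 170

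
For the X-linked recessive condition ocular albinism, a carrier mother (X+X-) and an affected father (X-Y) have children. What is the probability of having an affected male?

Cross: X+X- × X-Y
Offspring: 1 X+X-, 1 X+Y, 1 X-X-, 1 X-Y
Probability of an affected male: 1/4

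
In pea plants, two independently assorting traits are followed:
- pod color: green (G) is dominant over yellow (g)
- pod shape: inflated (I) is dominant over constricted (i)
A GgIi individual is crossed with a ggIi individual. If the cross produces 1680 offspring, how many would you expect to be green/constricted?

Dihybrid cross GgIi × ggIi — consider each gene separately:
pod color: Gg × gg → 2 Gg, 2 gg → 2 G_ : 2 gg (out of 4)
pod shape: Ii × Ii → 1 II, 2 Ii, 1 ii → 3 I_ : 1 ii (out of 4)
Combine (counts out of 4 × 4 = 16): green/inflated (G_I_) = 2×3 = 6; green/constricted (G_ii) = 2×1 = 2; yellow/inflated (ggI_) = 2×3 = 6; yellow/constricted (ggii) = 2×1 = 2
Phenotype counts (out of 16): 6 green/inflated, 2 green/constricted, 6 yellow/inflated, 2 yellow/constricted
green/constricted: 2 out of 16 → fraction 1/8
Expected count = 1/8 × 1680 = 210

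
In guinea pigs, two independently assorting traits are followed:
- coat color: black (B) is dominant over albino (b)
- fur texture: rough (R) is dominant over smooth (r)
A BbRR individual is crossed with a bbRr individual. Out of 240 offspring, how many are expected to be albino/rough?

Dihybrid cross BbRR × bbRr — consider each gene separately:
coat color: Bb × bb → 2 Bb, 2 bb → 2 B_ : 2 bb (out of 4)
fur texture: RR × Rr → 2 RR, 2 Rr → 4 R_ (out of 4)
Combine (counts out of 4 × 4 = 16): black/rough (B_R_) = 2×4 = 8; albino/rough (bbR_) = 2×4 = 8
Phenotype counts (out of 16): 8 black/rough, 8 albino/rough
albino/rough: 8 out of 16 → fraction 1/2
Expected count = 1/2 × 240 = 120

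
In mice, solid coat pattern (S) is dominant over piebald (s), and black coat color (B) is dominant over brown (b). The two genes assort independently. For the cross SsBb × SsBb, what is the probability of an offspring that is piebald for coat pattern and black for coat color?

Dihybrid cross SsBb × SsBb — consider each gene separately:
coat pattern: Ss × Ss → 1 SS, 2 Ss, 1 ss → 3 S_ : 1 ss (out of 4)
coat color: Bb × Bb → 1 BB, 2 Bb, 1 bb → 3 B_ : 1 bb (out of 4)
Looking for: piebald (ss) and black (B_)
P(piebald) = 1/4, P(black) = 3/4
P(both) = 1/4 × 3/4 = 3/16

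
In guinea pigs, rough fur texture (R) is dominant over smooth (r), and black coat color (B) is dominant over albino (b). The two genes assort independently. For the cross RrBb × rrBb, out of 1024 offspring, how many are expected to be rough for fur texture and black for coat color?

Dihybrid cross RrBb × rrBb — consider each gene separately:
fur texture: Rr × rr → 2 Rr, 2 rr → 2 R_ : 2 rr (out of 4)
coat color: Bb × Bb → 1 BB, 2 Bb, 1 bb → 3 B_ : 1 bb (out of 4)
Looking for: rough (R_) and black (B_)
P(rough) = 2/4, P(black) = 3/4
P(both) = 2/4 × 3/4 = 6/16 = 3/8
Expected count = 3/8 × 1024 = 384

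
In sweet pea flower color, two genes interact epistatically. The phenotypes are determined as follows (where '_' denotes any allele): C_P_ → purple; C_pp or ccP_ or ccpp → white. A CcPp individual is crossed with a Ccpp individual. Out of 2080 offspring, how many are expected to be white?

Cross: CcPp × Ccpp — consider each gene separately:
C gene: Cc × Cc → 1 CC, 2 Cc, 1 cc → 3 C_ : 1 cc (out of 4)
P gene: Pp × pp → 2 Pp, 2 pp → 2 P_ : 2 pp (out of 4)
Genotype classes (out of 4 × 4 = 16): C_P_ = 3×2 = 6; C_pp = 3×2 = 6; ccP_ = 1×2 = 2; ccpp = 1×2 = 2
Apply the phenotype rules: C_P_ (6) → purple; C_pp (6) + ccP_ (2) + ccpp (2) → white
Phenotype counts (out of 16): 6 purple, 10 white
white: 10 out of 16 → fraction 5/8
Expected count = 5/8 × 2080 = 1300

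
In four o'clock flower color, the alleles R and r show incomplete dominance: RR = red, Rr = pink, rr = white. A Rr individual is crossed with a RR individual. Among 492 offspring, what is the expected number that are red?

Punnett square for Rr × RR:
Offspring genotypes: 2 RR, 2 Rr
Phenotype counts: 2 red, 2 pink
red: 2 out of 4 → fraction 1/2
Expected count = 1/2 × 492 = 246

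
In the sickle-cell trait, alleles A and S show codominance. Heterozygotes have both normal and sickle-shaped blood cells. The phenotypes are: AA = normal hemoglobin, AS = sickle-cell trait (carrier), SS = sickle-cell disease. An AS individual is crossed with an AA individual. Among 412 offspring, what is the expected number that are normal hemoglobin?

Punnett square for AS × AA:
Offspring genotypes: 2 AA, 2 AS
Phenotype counts: 2 normal hemoglobin, 2 sickle-cell trait (carrier)
normal hemoglobin: 2 out of 4 → fraction 1/2
Expected count = 1/2 × 412 = 206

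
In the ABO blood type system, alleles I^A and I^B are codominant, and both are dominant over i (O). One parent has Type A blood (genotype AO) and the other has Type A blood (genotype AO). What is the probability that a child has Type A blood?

Cross: AO × AO
Possible offspring genotypes: 1 AA, 2 AO, 1 OO
Blood type counts: 3 Type A, 1 Type O
Probability of Type A: 3/4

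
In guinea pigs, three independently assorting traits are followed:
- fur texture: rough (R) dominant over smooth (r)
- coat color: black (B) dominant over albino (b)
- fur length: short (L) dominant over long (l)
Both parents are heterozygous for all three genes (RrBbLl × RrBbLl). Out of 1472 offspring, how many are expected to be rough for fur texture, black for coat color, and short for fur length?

Trihybrid cross: RrBbLl × RrBbLl
Each trait segregates independently with a 3:1 phenotypic ratio, so each gene contributes 3/4 (dominant) or 1/4 (recessive).
Target: rough (fur texture), black (coat color), short (fur length)
Probability = product of independent per-trait probabilities
= 3/4 × 3/4 × 3/4 = 27/64
Expected count = 27/64 × 1472 = 621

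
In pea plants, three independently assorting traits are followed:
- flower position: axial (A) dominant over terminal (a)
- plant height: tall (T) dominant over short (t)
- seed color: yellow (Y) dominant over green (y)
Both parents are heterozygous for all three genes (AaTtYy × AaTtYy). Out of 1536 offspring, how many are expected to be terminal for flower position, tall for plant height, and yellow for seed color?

Trihybrid cross: AaTtYy × AaTtYy
Each trait segregates independently with a 3:1 phenotypic ratio, so each gene contributes 3/4 (dominant) or 1/4 (recessive).
Target: terminal (flower position), tall (plant height), yellow (seed color)
Probability = product of independent per-trait probabilities
= 1/4 × 3/4 × 3/4 = 9/64
Expected count = 9/64 × 1536 = 216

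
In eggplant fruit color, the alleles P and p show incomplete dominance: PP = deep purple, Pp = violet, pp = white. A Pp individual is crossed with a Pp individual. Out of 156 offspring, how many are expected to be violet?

Punnett square for Pp × Pp:
Offspring genotypes: 1 PP, 2 Pp, 1 pp
Phenotype counts: 1 deep purple, 2 violet, 1 white
violet: 2 out of 4 → fraction 1/2
Expected count = 1/2 × 156 = 78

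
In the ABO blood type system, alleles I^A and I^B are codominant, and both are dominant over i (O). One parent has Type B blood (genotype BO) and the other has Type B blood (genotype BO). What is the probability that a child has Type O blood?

Cross: BO × BO
Possible offspring genotypes: 1 BB, 2 BO, 1 OO
Blood type counts: 3 Type B, 1 Type O
Probability of Type O: 1/4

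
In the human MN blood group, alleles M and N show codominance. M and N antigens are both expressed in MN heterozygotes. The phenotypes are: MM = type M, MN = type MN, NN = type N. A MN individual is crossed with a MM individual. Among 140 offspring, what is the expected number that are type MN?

Punnett square for MN × MM:
Offspring genotypes: 2 MM, 2 MN
Phenotype counts: 2 type M, 2 type MN
type MN: 2 out of 4 → fraction 1/2
Expected count = 1/2 × 140 = 70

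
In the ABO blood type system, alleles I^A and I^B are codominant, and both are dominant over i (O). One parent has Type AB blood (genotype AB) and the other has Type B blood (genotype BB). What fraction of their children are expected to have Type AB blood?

Cross: AB × BB
Possible offspring genotypes: 2 AB, 2 BB
Blood type counts: 2 Type AB, 2 Type B
Probability of Type AB: 2/4 = 1/2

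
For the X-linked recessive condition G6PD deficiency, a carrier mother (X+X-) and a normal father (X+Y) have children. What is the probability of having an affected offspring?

Cross: X+X- × X+Y
Offspring: 1 X+X+, 1 X+Y, 1 X+X-, 1 X-Y
Probability of an affected offspring: 1/4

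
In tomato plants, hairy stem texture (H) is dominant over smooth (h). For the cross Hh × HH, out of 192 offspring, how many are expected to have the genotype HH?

Punnett square for Hh × HH:
Offspring genotypes: 2 HH, 2 Hh
Total offspring: 4
Count with target: 2
Probability: 2/4 = 1/2
Expected count = 1/2 × 192 = 96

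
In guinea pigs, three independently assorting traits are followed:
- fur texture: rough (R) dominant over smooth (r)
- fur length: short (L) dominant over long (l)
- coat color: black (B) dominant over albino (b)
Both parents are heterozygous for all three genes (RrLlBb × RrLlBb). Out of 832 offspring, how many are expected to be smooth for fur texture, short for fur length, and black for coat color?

Trihybrid cross: RrLlBb × RrLlBb
Each trait segregates independently with a 3:1 phenotypic ratio, so each gene contributes 3/4 (dominant) or 1/4 (recessive).
Target: smooth (fur texture), short (fur length), black (coat color)
Probability = product of independent per-trait probabilities
= 1/4 × 3/4 × 3/4 = 9/64
Expected count = 9/64 × 832 = 117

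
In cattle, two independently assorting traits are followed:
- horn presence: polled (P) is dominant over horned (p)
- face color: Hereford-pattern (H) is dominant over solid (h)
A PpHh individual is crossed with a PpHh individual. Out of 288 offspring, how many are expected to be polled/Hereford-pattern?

Dihybrid cross PpHh × PpHh — consider each gene separately:
horn presence: Pp × Pp → 1 PP, 2 Pp, 1 pp → 3 P_ : 1 pp (out of 4)
face color: Hh × Hh → 1 HH, 2 Hh, 1 hh → 3 H_ : 1 hh (out of 4)
Combine (counts out of 4 × 4 = 16): polled/Hereford-pattern (P_H_) = 3×3 = 9; polled/solid (P_hh) = 3×1 = 3; horned/Hereford-pattern (ppH_) = 1×3 = 3; horned/solid (pphh) = 1×1 = 1
Phenotype counts (out of 16): 9 polled/Hereford-pattern, 3 polled/solid, 3 horned/Hereford-pattern, 1 horned/solid
polled/Hereford-pattern: 9 out of 16 → fraction 9/16
Expected count = 9/16 × 288 = 162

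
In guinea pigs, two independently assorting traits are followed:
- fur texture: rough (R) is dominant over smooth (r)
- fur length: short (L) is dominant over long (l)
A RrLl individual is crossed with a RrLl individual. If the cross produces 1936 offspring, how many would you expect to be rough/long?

Dihybrid cross RrLl × RrLl — consider each gene separately:
fur texture: Rr × Rr → 1 RR, 2 Rr, 1 rr → 3 R_ : 1 rr (out of 4)
fur length: Ll × Ll → 1 LL, 2 Ll, 1 ll → 3 L_ : 1 ll (out of 4)
Combine (counts out of 4 × 4 = 16): rough/short (R_L_) = 3×3 = 9; rough/long (R_ll) = 3×1 = 3; smooth/short (rrL_) = 1×3 = 3; smooth/long (rrll) = 1×1 = 1
Phenotype counts (out of 16): 9 rough/short, 3 rough/long, 3 smooth/short, 1 smooth/long
rough/long: 3 out of 16 → fraction 3/16
Expected count = 3/16 × 1936 = 363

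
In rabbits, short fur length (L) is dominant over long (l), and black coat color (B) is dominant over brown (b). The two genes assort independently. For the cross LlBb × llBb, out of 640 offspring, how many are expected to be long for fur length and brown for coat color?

Dihybrid cross LlBb × llBb — consider each gene separately:
fur length: Ll × ll → 2 Ll, 2 ll → 2 L_ : 2 ll (out of 4)
coat color: Bb × Bb → 1 BB, 2 Bb, 1 bb → 3 B_ : 1 bb (out of 4)
Looking for: long (ll) and brown (bb)
P(long) = 2/4, P(brown) = 1/4
P(both) = 2/4 × 1/4 = 2/16 = 1/8
Expected count = 1/8 × 640 = 80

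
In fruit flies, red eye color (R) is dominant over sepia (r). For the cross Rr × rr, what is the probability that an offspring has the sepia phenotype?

Punnett square for Rr × rr:
Offspring genotypes: 2 Rr, 2 rr
Total offspring: 4
Count with target: 2
Probability: 2/4 = 1/2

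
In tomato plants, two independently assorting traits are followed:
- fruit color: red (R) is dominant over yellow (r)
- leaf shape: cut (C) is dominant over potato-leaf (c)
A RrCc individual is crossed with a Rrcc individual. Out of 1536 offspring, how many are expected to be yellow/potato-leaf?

Dihybrid cross RrCc × Rrcc — consider each gene separately:
fruit color: Rr × Rr → 1 RR, 2 Rr, 1 rr → 3 R_ : 1 rr (out of 4)
leaf shape: Cc × cc → 2 Cc, 2 cc → 2 C_ : 2 cc (out of 4)
Combine (counts out of 4 × 4 = 16): red/cut (R_C_) = 3×2 = 6; red/potato-leaf (R_cc) = 3×2 = 6; yellow/cut (rrC_) = 1×2 = 2; yellow/potato-leaf (rrcc) = 1×2 = 2
Phenotype counts (out of 16): 6 red/cut, 6 red/potato-leaf, 2 yellow/cut, 2 yellow/potato-leaf
yellow/potato-leaf: 2 out of 16 → fraction 1/8
Expected count = 1/8 × 1536 = 192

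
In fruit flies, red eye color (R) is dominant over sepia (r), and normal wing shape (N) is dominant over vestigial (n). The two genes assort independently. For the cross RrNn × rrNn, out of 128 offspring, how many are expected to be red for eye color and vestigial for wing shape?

Dihybrid cross RrNn × rrNn — consider each gene separately:
eye color: Rr × rr → 2 Rr, 2 rr → 2 R_ : 2 rr (out of 4)
wing shape: Nn × Nn → 1 NN, 2 Nn, 1 nn → 3 N_ : 1 nn (out of 4)
Looking for: red (R_) and vestigial (nn)
P(red) = 2/4, P(vestigial) = 1/4
P(both) = 2/4 × 1/4 = 2/16 = 1/8
Expected count = 1/8 × 128 = 16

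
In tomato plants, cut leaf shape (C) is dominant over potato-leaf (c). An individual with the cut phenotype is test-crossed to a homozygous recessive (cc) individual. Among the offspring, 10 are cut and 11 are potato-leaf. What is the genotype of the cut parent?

Test cross: ? × cc
Offspring: 10 cut, 11 potato-leaf — approximately 1:1.
A 1:1 ratio in a test cross indicates the unknown parent is heterozygous (Cc).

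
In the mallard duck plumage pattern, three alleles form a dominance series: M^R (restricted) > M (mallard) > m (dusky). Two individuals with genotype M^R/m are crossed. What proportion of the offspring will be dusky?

Cross: M^R/m × M^R/m
Allele dominance: M^R > M > m
Offspring genotypes: 1 M^R/M^R, 2 M^R/m, 1 m/m
Phenotype counts: 3 restricted, 1 dusky
dusky: 1 out of 4
Probability: 1/4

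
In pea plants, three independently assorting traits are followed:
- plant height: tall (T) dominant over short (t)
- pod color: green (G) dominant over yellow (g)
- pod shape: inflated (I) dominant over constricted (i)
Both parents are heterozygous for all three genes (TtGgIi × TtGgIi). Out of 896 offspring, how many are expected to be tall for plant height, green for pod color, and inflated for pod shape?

Trihybrid cross: TtGgIi × TtGgIi
Each trait segregates independently with a 3:1 phenotypic ratio, so each gene contributes 3/4 (dominant) or 1/4 (recessive).
Target: tall (plant height), green (pod color), inflated (pod shape)
Probability = product of independent per-trait probabilities
= 3/4 × 3/4 × 3/4 = 27/64
Expected count = 27/64 × 896 = 378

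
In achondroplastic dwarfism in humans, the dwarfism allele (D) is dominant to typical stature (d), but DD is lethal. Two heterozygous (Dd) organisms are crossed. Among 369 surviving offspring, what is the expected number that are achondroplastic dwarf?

Cross: Dd × Dd
Punnett square offspring (before lethality): 1 DD, 2 Dd, 1 dd
The DD genotype is lethal (embryos die); surviving offspring: 2 Dd, 1 dd
achondroplastic dwarf: 2 out of 3 → fraction 2/3
Expected count = 2/3 × 369 = 246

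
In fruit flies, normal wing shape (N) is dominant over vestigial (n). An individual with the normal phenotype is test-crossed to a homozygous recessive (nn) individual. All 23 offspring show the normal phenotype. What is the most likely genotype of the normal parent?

Test cross: ? × nn
All offspring are normal.
If the unknown parent were heterozygous (Nn), about half of 23 offspring would be vestigial; none are. The unknown parent is most likely homozygous dominant (NN).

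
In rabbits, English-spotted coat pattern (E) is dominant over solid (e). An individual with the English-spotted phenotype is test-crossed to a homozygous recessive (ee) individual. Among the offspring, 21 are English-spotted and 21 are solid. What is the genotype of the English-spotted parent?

Test cross: ? × ee
Offspring: 21 English-spotted, 21 solid — approximately 1:1.
A 1:1 ratio in a test cross indicates the unknown parent is heterozygous (Ee).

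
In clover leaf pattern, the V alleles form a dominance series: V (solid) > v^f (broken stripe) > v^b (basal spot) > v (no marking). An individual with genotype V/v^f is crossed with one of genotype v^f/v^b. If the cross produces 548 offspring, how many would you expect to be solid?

Cross: V/v^f × v^f/v^b
Allele dominance: V > v^f > v^b > v
Offspring genotypes: 1 V/v^f, 1 V/v^b, 1 v^f/v^f, 1 v^f/v^b
Phenotype counts: 2 solid, 2 broken stripe
solid: 2 out of 4 → fraction 1/2
Expected count = 1/2 × 548 = 274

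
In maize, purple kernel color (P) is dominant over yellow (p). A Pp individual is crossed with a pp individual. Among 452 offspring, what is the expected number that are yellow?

Punnett square for Pp × pp:
Offspring genotypes: 2 Pp, 2 pp
purple: 2, yellow: 2
yellow: 2 out of 4 → fraction 1/2
Expected count = 1/2 × 452 = 226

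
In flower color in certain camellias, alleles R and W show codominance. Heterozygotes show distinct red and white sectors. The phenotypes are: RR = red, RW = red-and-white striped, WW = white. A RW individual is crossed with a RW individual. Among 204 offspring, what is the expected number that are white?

Punnett square for RW × RW:
Offspring genotypes: 1 RR, 2 RW, 1 WW
Phenotype counts: 1 red, 2 red-and-white striped, 1 white
white: 1 out of 4 → fraction 1/4
Expected count = 1/4 × 204 = 51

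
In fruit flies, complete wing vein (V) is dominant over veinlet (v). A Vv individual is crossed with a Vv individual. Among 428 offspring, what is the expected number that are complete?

Punnett square for Vv × Vv:
Offspring genotypes: 1 VV, 2 Vv, 1 vv
complete: 3, veinlet: 1
complete: 3 out of 4 → fraction 3/4
Expected count = 3/4 × 428 = 321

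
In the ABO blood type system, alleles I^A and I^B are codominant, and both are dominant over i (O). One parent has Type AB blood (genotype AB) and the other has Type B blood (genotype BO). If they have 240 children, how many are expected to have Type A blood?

Cross: AB × BO
Possible offspring genotypes: 1 AB, 1 AO, 1 BB, 1 BO
Blood type counts: 1 Type AB, 1 Type A, 2 Type B
Probability of Type A: 1/4
Expected count = 1/4 × 240 = 60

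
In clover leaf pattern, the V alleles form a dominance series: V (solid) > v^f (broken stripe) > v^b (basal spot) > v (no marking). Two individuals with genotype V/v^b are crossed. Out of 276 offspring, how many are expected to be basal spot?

Cross: V/v^b × V/v^b
Allele dominance: V > v^f > v^b > v
Offspring genotypes: 1 V/V, 2 V/v^b, 1 v^b/v^b
Phenotype counts: 3 solid, 1 basal spot
basal spot: 1 out of 4 → fraction 1/4
Expected count = 1/4 × 276 = 69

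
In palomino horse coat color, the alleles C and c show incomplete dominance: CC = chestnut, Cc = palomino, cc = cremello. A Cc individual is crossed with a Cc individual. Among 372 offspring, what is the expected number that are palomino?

Punnett square for Cc × Cc:
Offspring genotypes: 1 CC, 2 Cc, 1 cc
Phenotype counts: 1 chestnut, 2 palomino, 1 cremello
palomino: 2 out of 4 → fraction 1/2
Expected count = 1/2 × 372 = 186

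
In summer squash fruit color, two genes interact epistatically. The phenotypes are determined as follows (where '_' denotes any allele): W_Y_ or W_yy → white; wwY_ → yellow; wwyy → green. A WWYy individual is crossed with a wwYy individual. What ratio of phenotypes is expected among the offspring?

Cross: WWYy × wwYy — consider each gene separately:
W gene: WW × ww → 4 Ww → 4 W_ (out of 4)
Y gene: Yy × Yy → 1 YY, 2 Yy, 1 yy → 3 Y_ : 1 yy (out of 4)
Genotype classes (out of 4 × 4 = 16): W_Y_ = 4×3 = 12; W_yy = 4×1 = 4
Apply the phenotype rules: W_Y_ (12) + W_yy (4) → white
Phenotype counts (out of 16): 16 white
Ratio: all white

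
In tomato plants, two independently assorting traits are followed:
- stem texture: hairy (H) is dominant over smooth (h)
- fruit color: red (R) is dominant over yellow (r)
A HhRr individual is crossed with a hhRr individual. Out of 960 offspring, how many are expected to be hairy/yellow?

Dihybrid cross HhRr × hhRr — consider each gene separately:
stem texture: Hh × hh → 2 Hh, 2 hh → 2 H_ : 2 hh (out of 4)
fruit color: Rr × Rr → 1 RR, 2 Rr, 1 rr → 3 R_ : 1 rr (out of 4)
Combine (counts out of 4 × 4 = 16): hairy/red (H_R_) = 2×3 = 6; hairy/yellow (H_rr) = 2×1 = 2; smooth/red (hhR_) = 2×3 = 6; smooth/yellow (hhrr) = 2×1 = 2
Phenotype counts (out of 16): 6 hairy/red, 2 hairy/yellow, 6 smooth/red, 2 smooth/yellow
hairy/yellow: 2 out of 16 → fraction 1/8
Expected count = 1/8 × 960 = 120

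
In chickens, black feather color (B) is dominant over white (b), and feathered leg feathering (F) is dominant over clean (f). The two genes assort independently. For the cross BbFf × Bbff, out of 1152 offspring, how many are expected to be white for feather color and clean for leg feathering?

Dihybrid cross BbFf × Bbff — consider each gene separately:
feather color: Bb × Bb → 1 BB, 2 Bb, 1 bb → 3 B_ : 1 bb (out of 4)
leg feathering: Ff × ff → 2 Ff, 2 ff → 2 F_ : 2 ff (out of 4)
Looking for: white (bb) and clean (ff)
P(white) = 1/4, P(clean) = 2/4
P(both) = 1/4 × 2/4 = 2/16 = 1/8
Expected count = 1/8 × 1152 = 144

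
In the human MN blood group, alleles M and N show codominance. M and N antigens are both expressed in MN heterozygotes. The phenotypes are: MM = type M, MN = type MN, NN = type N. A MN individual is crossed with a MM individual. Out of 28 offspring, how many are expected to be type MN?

Punnett square for MN × MM:
Offspring genotypes: 2 MM, 2 MN
Phenotype counts: 2 type M, 2 type MN
type MN: 2 out of 4 → fraction 1/2
Expected count = 1/2 × 28 = 14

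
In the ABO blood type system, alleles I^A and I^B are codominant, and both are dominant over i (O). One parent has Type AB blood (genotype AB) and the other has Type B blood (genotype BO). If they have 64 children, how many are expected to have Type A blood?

Cross: AB × BO
Possible offspring genotypes: 1 AB, 1 AO, 1 BB, 1 BO
Blood type counts: 1 Type AB, 1 Type A, 2 Type B
Probability of Type A: 1/4
Expected count = 1/4 × 64 = 16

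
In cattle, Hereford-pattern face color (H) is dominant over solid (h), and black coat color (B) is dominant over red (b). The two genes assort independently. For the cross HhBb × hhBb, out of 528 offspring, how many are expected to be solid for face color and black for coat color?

Dihybrid cross HhBb × hhBb — consider each gene separately:
face color: Hh × hh → 2 Hh, 2 hh → 2 H_ : 2 hh (out of 4)
coat color: Bb × Bb → 1 BB, 2 Bb, 1 bb → 3 B_ : 1 bb (out of 4)
Looking for: solid (hh) and black (B_)
P(solid) = 2/4, P(black) = 3/4
P(both) = 2/4 × 3/4 = 6/16 = 3/8
Expected count = 3/8 × 528 = 198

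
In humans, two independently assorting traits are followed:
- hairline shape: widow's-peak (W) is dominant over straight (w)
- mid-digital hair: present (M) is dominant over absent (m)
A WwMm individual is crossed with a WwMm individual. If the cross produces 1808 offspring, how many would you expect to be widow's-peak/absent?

Dihybrid cross WwMm × WwMm — consider each gene separately:
hairline shape: Ww × Ww → 1 WW, 2 Ww, 1 ww → 3 W_ : 1 ww (out of 4)
mid-digital hair: Mm × Mm → 1 MM, 2 Mm, 1 mm → 3 M_ : 1 mm (out of 4)
Combine (counts out of 4 × 4 = 16): widow's-peak/present (W_M_) = 3×3 = 9; widow's-peak/absent (W_mm) = 3×1 = 3; straight/present (wwM_) = 1×3 = 3; straight/absent (wwmm) = 1×1 = 1
Phenotype counts (out of 16): 9 widow's-peak/present, 3 widow's-peak/absent, 3 straight/present, 1 straight/absent
widow's-peak/absent: 3 out of 16 → fraction 3/16
Expected count = 3/16 × 1808 = 339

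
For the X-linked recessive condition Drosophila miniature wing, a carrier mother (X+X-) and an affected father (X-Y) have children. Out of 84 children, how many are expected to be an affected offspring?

Cross: X+X- × X-Y
Offspring: 1 X+X-, 1 X+Y, 1 X-X-, 1 X-Y
Probability of an affected offspring: 2/4 = 1/2
Expected count = 1/2 × 84 = 42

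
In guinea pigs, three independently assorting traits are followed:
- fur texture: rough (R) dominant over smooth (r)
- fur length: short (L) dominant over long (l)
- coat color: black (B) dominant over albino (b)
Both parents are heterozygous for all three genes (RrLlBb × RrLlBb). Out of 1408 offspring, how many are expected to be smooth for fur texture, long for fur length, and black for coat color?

Trihybrid cross: RrLlBb × RrLlBb
Each trait segregates independently with a 3:1 phenotypic ratio, so each gene contributes 3/4 (dominant) or 1/4 (recessive).
Target: smooth (fur texture), long (fur length), black (coat color)
Probability = product of independent per-trait probabilities
= 1/4 × 1/4 × 3/4 = 3/64
Expected count = 3/64 × 1408 = 66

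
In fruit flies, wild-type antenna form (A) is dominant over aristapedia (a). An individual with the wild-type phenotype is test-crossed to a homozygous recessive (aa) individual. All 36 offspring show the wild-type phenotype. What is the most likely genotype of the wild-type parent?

Test cross: ? × aa
All offspring are wild-type.
If the unknown parent were heterozygous (Aa), about half of 36 offspring would be aristapedia; none are. The unknown parent is most likely homozygous dominant (AA).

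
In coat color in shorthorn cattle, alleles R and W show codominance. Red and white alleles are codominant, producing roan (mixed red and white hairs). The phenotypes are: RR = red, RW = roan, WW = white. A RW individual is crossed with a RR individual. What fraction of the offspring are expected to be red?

Punnett square for RW × RR:
Offspring genotypes: 2 RR, 2 RW
Phenotype counts: 2 red, 2 roan
red: 2 out of 4
Probability: 2/4 = 1/2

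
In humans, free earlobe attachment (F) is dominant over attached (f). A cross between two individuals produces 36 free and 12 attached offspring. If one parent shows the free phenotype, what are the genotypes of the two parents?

Observed offspring: 36 free, 12 attached
The observed ratio simplifies to 3:1. Attached (ff) offspring appear, so each parent must contribute one f allele. The parent stated to show free carries F, so it is Ff. The other parent is then either Ff or ff: Ff × ff would give a 1:1 split, whereas Ff × Ff gives 3:1 — matching the data. So both parents are heterozygous (Ff × Ff).
Parent genotypes: Ff × Ff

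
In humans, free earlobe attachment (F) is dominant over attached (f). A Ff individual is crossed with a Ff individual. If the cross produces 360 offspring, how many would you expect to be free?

Punnett square for Ff × Ff:
Offspring genotypes: 1 FF, 2 Ff, 1 ff
free: 3, attached: 1
free: 3 out of 4 → fraction 3/4
Expected count = 3/4 × 360 = 270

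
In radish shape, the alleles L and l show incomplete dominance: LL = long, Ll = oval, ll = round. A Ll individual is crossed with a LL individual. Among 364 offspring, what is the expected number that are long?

Punnett square for Ll × LL:
Offspring genotypes: 2 LL, 2 Ll
Phenotype counts: 2 long, 2 oval
long: 2 out of 4 → fraction 1/2
Expected count = 1/2 × 364 = 182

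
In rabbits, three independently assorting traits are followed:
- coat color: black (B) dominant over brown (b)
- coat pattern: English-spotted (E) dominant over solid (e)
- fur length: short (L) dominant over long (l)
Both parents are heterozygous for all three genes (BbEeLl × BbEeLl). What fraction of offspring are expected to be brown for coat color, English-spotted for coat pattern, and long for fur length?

Trihybrid cross: BbEeLl × BbEeLl
Each trait segregates independently with a 3:1 phenotypic ratio, so each gene contributes 3/4 (dominant) or 1/4 (recessive).
Target: brown (coat color), English-spotted (coat pattern), long (fur length)
Probability = product of independent per-trait probabilities
= 1/4 × 3/4 × 1/4 = 3/64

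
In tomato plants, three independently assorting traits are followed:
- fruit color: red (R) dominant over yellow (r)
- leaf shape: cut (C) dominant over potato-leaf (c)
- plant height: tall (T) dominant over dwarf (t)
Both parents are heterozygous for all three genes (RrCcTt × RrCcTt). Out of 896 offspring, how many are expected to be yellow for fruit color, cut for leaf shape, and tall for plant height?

Trihybrid cross: RrCcTt × RrCcTt
Each trait segregates independently with a 3:1 phenotypic ratio, so each gene contributes 3/4 (dominant) or 1/4 (recessive).
Target: yellow (fruit color), cut (leaf shape), tall (plant height)
Probability = product of independent per-trait probabilities
= 1/4 × 3/4 × 3/4 = 9/64
Expected count = 9/64 × 896 = 126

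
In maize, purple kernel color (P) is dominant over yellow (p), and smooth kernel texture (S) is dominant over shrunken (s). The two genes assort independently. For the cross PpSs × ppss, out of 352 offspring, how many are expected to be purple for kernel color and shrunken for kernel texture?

Dihybrid cross PpSs × ppss — consider each gene separately:
kernel color: Pp × pp → 2 Pp, 2 pp → 2 P_ : 2 pp (out of 4)
kernel texture: Ss × ss → 2 Ss, 2 ss → 2 S_ : 2 ss (out of 4)
Looking for: purple (P_) and shrunken (ss)
P(purple) = 2/4, P(shrunken) = 2/4
P(both) = 2/4 × 2/4 = 4/16 = 1/4
Expected count = 1/4 × 352 = 88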